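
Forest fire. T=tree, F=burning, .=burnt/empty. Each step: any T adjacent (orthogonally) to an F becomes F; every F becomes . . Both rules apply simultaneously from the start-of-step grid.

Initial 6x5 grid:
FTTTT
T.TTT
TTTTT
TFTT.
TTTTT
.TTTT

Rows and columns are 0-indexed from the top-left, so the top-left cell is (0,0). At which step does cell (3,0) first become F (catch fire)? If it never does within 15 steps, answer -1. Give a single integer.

Step 1: cell (3,0)='F' (+6 fires, +2 burnt)
  -> target ignites at step 1
Step 2: cell (3,0)='.' (+7 fires, +6 burnt)
Step 3: cell (3,0)='.' (+5 fires, +7 burnt)
Step 4: cell (3,0)='.' (+5 fires, +5 burnt)
Step 5: cell (3,0)='.' (+2 fires, +5 burnt)
Step 6: cell (3,0)='.' (+0 fires, +2 burnt)
  fire out at step 6

1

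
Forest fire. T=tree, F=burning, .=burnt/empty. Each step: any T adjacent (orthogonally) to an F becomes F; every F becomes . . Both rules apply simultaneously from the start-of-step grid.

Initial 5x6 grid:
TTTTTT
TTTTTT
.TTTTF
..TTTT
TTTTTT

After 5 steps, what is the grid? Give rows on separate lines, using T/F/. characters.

Step 1: 3 trees catch fire, 1 burn out
  TTTTTT
  TTTTTF
  .TTTF.
  ..TTTF
  TTTTTT
Step 2: 5 trees catch fire, 3 burn out
  TTTTTF
  TTTTF.
  .TTF..
  ..TTF.
  TTTTTF
Step 3: 5 trees catch fire, 5 burn out
  TTTTF.
  TTTF..
  .TF...
  ..TF..
  TTTTF.
Step 4: 5 trees catch fire, 5 burn out
  TTTF..
  TTF...
  .F....
  ..F...
  TTTF..
Step 5: 3 trees catch fire, 5 burn out
  TTF...
  TF....
  ......
  ......
  TTF...

TTF...
TF....
......
......
TTF...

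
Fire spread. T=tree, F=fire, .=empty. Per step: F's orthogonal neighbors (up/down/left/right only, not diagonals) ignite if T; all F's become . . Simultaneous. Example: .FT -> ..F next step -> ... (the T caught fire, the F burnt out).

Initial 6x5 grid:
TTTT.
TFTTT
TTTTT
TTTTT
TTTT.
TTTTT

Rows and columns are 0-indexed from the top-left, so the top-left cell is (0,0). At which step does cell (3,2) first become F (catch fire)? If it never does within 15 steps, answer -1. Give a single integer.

Step 1: cell (3,2)='T' (+4 fires, +1 burnt)
Step 2: cell (3,2)='T' (+6 fires, +4 burnt)
Step 3: cell (3,2)='F' (+6 fires, +6 burnt)
  -> target ignites at step 3
Step 4: cell (3,2)='.' (+5 fires, +6 burnt)
Step 5: cell (3,2)='.' (+4 fires, +5 burnt)
Step 6: cell (3,2)='.' (+1 fires, +4 burnt)
Step 7: cell (3,2)='.' (+1 fires, +1 burnt)
Step 8: cell (3,2)='.' (+0 fires, +1 burnt)
  fire out at step 8

3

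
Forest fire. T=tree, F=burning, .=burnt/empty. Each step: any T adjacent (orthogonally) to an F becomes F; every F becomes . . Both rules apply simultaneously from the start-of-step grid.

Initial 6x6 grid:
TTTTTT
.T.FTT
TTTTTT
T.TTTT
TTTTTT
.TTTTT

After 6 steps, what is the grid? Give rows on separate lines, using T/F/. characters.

Step 1: 3 trees catch fire, 1 burn out
  TTTFTT
  .T..FT
  TTTFTT
  T.TTTT
  TTTTTT
  .TTTTT
Step 2: 6 trees catch fire, 3 burn out
  TTF.FT
  .T...F
  TTF.FT
  T.TFTT
  TTTTTT
  .TTTTT
Step 3: 7 trees catch fire, 6 burn out
  TF...F
  .T....
  TF...F
  T.F.FT
  TTTFTT
  .TTTTT
Step 4: 7 trees catch fire, 7 burn out
  F.....
  .F....
  F.....
  T....F
  TTF.FT
  .TTFTT
Step 5: 5 trees catch fire, 7 burn out
  ......
  ......
  ......
  F.....
  TF...F
  .TF.FT
Step 6: 3 trees catch fire, 5 burn out
  ......
  ......
  ......
  ......
  F.....
  .F...F

......
......
......
......
F.....
.F...F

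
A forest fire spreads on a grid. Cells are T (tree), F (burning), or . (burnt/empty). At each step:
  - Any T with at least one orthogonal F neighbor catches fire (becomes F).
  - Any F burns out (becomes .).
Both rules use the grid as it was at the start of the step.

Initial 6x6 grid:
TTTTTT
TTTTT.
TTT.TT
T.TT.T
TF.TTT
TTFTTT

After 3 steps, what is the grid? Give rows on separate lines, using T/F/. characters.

Step 1: 3 trees catch fire, 2 burn out
  TTTTTT
  TTTTT.
  TTT.TT
  T.TT.T
  F..TTT
  TF.FTT
Step 2: 4 trees catch fire, 3 burn out
  TTTTTT
  TTTTT.
  TTT.TT
  F.TT.T
  ...FTT
  F...FT
Step 3: 4 trees catch fire, 4 burn out
  TTTTTT
  TTTTT.
  FTT.TT
  ..TF.T
  ....FT
  .....F

TTTTTT
TTTTT.
FTT.TT
..TF.T
....FT
.....F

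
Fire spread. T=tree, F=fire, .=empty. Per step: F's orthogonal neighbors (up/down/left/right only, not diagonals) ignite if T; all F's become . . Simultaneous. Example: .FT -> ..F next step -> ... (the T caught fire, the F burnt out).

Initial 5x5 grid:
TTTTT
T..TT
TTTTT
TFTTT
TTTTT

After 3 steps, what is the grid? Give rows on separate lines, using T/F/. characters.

Step 1: 4 trees catch fire, 1 burn out
  TTTTT
  T..TT
  TFTTT
  F.FTT
  TFTTT
Step 2: 5 trees catch fire, 4 burn out
  TTTTT
  T..TT
  F.FTT
  ...FT
  F.FTT
Step 3: 4 trees catch fire, 5 burn out
  TTTTT
  F..TT
  ...FT
  ....F
  ...FT

TTTTT
F..TT
...FT
....F
...FT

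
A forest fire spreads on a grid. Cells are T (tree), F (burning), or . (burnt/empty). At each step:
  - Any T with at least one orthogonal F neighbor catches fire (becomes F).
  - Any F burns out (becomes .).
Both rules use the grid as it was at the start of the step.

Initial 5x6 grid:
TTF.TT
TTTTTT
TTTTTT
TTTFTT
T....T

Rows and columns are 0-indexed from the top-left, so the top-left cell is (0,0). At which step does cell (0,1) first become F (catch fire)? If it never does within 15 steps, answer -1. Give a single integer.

Step 1: cell (0,1)='F' (+5 fires, +2 burnt)
  -> target ignites at step 1
Step 2: cell (0,1)='.' (+7 fires, +5 burnt)
Step 3: cell (0,1)='.' (+6 fires, +7 burnt)
Step 4: cell (0,1)='.' (+4 fires, +6 burnt)
Step 5: cell (0,1)='.' (+1 fires, +4 burnt)
Step 6: cell (0,1)='.' (+0 fires, +1 burnt)
  fire out at step 6

1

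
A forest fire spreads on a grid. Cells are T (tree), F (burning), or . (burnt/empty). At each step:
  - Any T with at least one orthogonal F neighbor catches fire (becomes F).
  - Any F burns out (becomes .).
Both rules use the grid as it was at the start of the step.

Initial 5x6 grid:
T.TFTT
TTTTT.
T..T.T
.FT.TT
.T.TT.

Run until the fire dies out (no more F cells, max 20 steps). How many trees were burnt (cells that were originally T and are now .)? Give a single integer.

Step 1: +5 fires, +2 burnt (F count now 5)
Step 2: +4 fires, +5 burnt (F count now 4)
Step 3: +1 fires, +4 burnt (F count now 1)
Step 4: +1 fires, +1 burnt (F count now 1)
Step 5: +2 fires, +1 burnt (F count now 2)
Step 6: +0 fires, +2 burnt (F count now 0)
Fire out after step 6
Initially T: 18, now '.': 25
Total burnt (originally-T cells now '.'): 13

Answer: 13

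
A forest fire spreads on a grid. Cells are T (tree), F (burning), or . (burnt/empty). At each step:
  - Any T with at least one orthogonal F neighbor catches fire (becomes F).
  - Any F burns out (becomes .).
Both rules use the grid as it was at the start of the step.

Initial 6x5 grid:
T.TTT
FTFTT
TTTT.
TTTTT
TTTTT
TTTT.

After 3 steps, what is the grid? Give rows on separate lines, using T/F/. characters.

Step 1: 6 trees catch fire, 2 burn out
  F.FTT
  .F.FT
  FTFT.
  TTTTT
  TTTTT
  TTTT.
Step 2: 6 trees catch fire, 6 burn out
  ...FT
  ....F
  .F.F.
  FTFTT
  TTTTT
  TTTT.
Step 3: 5 trees catch fire, 6 burn out
  ....F
  .....
  .....
  .F.FT
  FTFTT
  TTTT.

....F
.....
.....
.F.FT
FTFTT
TTTT.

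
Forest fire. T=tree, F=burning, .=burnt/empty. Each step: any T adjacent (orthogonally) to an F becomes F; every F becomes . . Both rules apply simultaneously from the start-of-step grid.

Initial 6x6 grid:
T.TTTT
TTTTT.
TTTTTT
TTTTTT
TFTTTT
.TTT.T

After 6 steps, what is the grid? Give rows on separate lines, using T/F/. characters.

Step 1: 4 trees catch fire, 1 burn out
  T.TTTT
  TTTTT.
  TTTTTT
  TFTTTT
  F.FTTT
  .FTT.T
Step 2: 5 trees catch fire, 4 burn out
  T.TTTT
  TTTTT.
  TFTTTT
  F.FTTT
  ...FTT
  ..FT.T
Step 3: 6 trees catch fire, 5 burn out
  T.TTTT
  TFTTT.
  F.FTTT
  ...FTT
  ....FT
  ...F.T
Step 4: 5 trees catch fire, 6 burn out
  T.TTTT
  F.FTT.
  ...FTT
  ....FT
  .....F
  .....T
Step 5: 6 trees catch fire, 5 burn out
  F.FTTT
  ...FT.
  ....FT
  .....F
  ......
  .....F
Step 6: 3 trees catch fire, 6 burn out
  ...FTT
  ....F.
  .....F
  ......
  ......
  ......

...FTT
....F.
.....F
......
......
......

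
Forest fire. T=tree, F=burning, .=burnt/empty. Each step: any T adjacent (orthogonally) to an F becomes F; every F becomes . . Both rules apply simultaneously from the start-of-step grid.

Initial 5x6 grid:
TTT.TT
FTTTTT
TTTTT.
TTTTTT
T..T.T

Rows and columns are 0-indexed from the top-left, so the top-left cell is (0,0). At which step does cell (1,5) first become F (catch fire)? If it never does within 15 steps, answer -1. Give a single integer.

Step 1: cell (1,5)='T' (+3 fires, +1 burnt)
Step 2: cell (1,5)='T' (+4 fires, +3 burnt)
Step 3: cell (1,5)='T' (+5 fires, +4 burnt)
Step 4: cell (1,5)='T' (+3 fires, +5 burnt)
Step 5: cell (1,5)='F' (+4 fires, +3 burnt)
  -> target ignites at step 5
Step 6: cell (1,5)='.' (+3 fires, +4 burnt)
Step 7: cell (1,5)='.' (+1 fires, +3 burnt)
Step 8: cell (1,5)='.' (+1 fires, +1 burnt)
Step 9: cell (1,5)='.' (+0 fires, +1 burnt)
  fire out at step 9

5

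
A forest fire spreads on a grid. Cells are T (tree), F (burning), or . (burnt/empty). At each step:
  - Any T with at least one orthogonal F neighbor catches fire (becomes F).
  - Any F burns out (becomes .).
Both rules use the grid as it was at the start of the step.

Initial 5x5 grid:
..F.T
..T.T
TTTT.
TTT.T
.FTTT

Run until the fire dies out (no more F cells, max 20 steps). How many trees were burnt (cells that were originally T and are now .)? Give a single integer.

Answer: 12

Derivation:
Step 1: +3 fires, +2 burnt (F count now 3)
Step 2: +5 fires, +3 burnt (F count now 5)
Step 3: +3 fires, +5 burnt (F count now 3)
Step 4: +1 fires, +3 burnt (F count now 1)
Step 5: +0 fires, +1 burnt (F count now 0)
Fire out after step 5
Initially T: 14, now '.': 23
Total burnt (originally-T cells now '.'): 12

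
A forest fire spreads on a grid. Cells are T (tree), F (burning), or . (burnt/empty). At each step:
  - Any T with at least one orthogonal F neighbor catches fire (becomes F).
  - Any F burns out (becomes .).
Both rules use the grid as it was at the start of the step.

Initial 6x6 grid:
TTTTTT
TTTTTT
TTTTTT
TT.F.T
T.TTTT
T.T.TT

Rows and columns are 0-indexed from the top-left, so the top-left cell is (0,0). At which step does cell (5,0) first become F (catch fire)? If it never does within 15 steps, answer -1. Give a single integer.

Step 1: cell (5,0)='T' (+2 fires, +1 burnt)
Step 2: cell (5,0)='T' (+5 fires, +2 burnt)
Step 3: cell (5,0)='T' (+8 fires, +5 burnt)
Step 4: cell (5,0)='T' (+8 fires, +8 burnt)
Step 5: cell (5,0)='T' (+4 fires, +8 burnt)
Step 6: cell (5,0)='T' (+2 fires, +4 burnt)
Step 7: cell (5,0)='F' (+1 fires, +2 burnt)
  -> target ignites at step 7
Step 8: cell (5,0)='.' (+0 fires, +1 burnt)
  fire out at step 8

7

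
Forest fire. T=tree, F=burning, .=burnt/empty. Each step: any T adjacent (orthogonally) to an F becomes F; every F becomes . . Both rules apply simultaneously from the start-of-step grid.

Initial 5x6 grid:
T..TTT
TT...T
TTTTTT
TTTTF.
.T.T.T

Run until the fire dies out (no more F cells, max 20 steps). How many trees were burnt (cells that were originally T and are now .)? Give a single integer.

Answer: 19

Derivation:
Step 1: +2 fires, +1 burnt (F count now 2)
Step 2: +4 fires, +2 burnt (F count now 4)
Step 3: +3 fires, +4 burnt (F count now 3)
Step 4: +4 fires, +3 burnt (F count now 4)
Step 5: +3 fires, +4 burnt (F count now 3)
Step 6: +2 fires, +3 burnt (F count now 2)
Step 7: +1 fires, +2 burnt (F count now 1)
Step 8: +0 fires, +1 burnt (F count now 0)
Fire out after step 8
Initially T: 20, now '.': 29
Total burnt (originally-T cells now '.'): 19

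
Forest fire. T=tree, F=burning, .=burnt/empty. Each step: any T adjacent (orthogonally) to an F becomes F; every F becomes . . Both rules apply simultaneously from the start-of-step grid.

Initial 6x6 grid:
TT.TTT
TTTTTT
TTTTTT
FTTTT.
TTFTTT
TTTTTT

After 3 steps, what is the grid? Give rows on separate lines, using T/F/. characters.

Step 1: 7 trees catch fire, 2 burn out
  TT.TTT
  TTTTTT
  FTTTTT
  .FFTT.
  FF.FTT
  TTFTTT
Step 2: 8 trees catch fire, 7 burn out
  TT.TTT
  FTTTTT
  .FFTTT
  ...FT.
  ....FT
  FF.FTT
Step 3: 7 trees catch fire, 8 burn out
  FT.TTT
  .FFTTT
  ...FTT
  ....F.
  .....F
  ....FT

FT.TTT
.FFTTT
...FTT
....F.
.....F
....FT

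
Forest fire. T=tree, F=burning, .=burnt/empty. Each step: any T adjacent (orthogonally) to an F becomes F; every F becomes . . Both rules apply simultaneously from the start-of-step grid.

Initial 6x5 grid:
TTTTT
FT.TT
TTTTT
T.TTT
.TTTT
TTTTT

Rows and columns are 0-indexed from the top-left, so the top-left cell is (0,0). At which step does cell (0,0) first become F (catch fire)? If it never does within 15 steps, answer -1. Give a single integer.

Step 1: cell (0,0)='F' (+3 fires, +1 burnt)
  -> target ignites at step 1
Step 2: cell (0,0)='.' (+3 fires, +3 burnt)
Step 3: cell (0,0)='.' (+2 fires, +3 burnt)
Step 4: cell (0,0)='.' (+3 fires, +2 burnt)
Step 5: cell (0,0)='.' (+5 fires, +3 burnt)
Step 6: cell (0,0)='.' (+5 fires, +5 burnt)
Step 7: cell (0,0)='.' (+3 fires, +5 burnt)
Step 8: cell (0,0)='.' (+2 fires, +3 burnt)
Step 9: cell (0,0)='.' (+0 fires, +2 burnt)
  fire out at step 9

1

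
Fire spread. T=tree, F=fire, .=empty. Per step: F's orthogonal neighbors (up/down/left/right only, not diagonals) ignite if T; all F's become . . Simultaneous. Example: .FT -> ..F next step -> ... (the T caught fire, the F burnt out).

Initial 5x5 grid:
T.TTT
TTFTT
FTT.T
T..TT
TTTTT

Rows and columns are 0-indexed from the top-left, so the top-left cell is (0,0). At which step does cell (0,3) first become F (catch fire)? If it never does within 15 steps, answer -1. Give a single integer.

Step 1: cell (0,3)='T' (+7 fires, +2 burnt)
Step 2: cell (0,3)='F' (+4 fires, +7 burnt)
  -> target ignites at step 2
Step 3: cell (0,3)='.' (+3 fires, +4 burnt)
Step 4: cell (0,3)='.' (+2 fires, +3 burnt)
Step 5: cell (0,3)='.' (+3 fires, +2 burnt)
Step 6: cell (0,3)='.' (+0 fires, +3 burnt)
  fire out at step 6

2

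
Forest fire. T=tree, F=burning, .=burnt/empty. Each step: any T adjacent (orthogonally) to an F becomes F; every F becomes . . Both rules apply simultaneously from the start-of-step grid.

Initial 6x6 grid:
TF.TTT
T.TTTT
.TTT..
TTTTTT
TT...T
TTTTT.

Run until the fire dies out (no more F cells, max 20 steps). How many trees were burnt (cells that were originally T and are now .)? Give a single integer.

Step 1: +1 fires, +1 burnt (F count now 1)
Step 2: +1 fires, +1 burnt (F count now 1)
Step 3: +0 fires, +1 burnt (F count now 0)
Fire out after step 3
Initially T: 26, now '.': 12
Total burnt (originally-T cells now '.'): 2

Answer: 2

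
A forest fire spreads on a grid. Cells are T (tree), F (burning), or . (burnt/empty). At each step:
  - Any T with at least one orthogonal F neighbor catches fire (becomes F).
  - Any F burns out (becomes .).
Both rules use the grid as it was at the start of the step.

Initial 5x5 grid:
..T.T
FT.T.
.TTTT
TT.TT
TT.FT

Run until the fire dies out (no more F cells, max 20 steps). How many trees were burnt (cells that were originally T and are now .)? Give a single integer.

Step 1: +3 fires, +2 burnt (F count now 3)
Step 2: +3 fires, +3 burnt (F count now 3)
Step 3: +4 fires, +3 burnt (F count now 4)
Step 4: +2 fires, +4 burnt (F count now 2)
Step 5: +1 fires, +2 burnt (F count now 1)
Step 6: +0 fires, +1 burnt (F count now 0)
Fire out after step 6
Initially T: 15, now '.': 23
Total burnt (originally-T cells now '.'): 13

Answer: 13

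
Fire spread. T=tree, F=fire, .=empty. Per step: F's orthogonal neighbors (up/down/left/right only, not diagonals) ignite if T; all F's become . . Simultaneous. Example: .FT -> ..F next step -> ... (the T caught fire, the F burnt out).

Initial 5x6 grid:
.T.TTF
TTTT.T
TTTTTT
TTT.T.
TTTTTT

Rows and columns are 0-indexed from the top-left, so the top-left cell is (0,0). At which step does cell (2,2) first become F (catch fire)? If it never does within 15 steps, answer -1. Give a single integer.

Step 1: cell (2,2)='T' (+2 fires, +1 burnt)
Step 2: cell (2,2)='T' (+2 fires, +2 burnt)
Step 3: cell (2,2)='T' (+2 fires, +2 burnt)
Step 4: cell (2,2)='T' (+3 fires, +2 burnt)
Step 5: cell (2,2)='F' (+3 fires, +3 burnt)
  -> target ignites at step 5
Step 6: cell (2,2)='.' (+6 fires, +3 burnt)
Step 7: cell (2,2)='.' (+3 fires, +6 burnt)
Step 8: cell (2,2)='.' (+2 fires, +3 burnt)
Step 9: cell (2,2)='.' (+1 fires, +2 burnt)
Step 10: cell (2,2)='.' (+0 fires, +1 burnt)
  fire out at step 10

5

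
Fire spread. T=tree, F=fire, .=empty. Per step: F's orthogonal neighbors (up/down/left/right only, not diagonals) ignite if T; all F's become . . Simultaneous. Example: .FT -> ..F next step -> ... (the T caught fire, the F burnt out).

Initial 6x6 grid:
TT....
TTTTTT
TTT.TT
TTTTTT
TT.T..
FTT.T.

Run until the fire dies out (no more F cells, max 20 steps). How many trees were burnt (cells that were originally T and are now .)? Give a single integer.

Step 1: +2 fires, +1 burnt (F count now 2)
Step 2: +3 fires, +2 burnt (F count now 3)
Step 3: +2 fires, +3 burnt (F count now 2)
Step 4: +3 fires, +2 burnt (F count now 3)
Step 5: +4 fires, +3 burnt (F count now 4)
Step 6: +4 fires, +4 burnt (F count now 4)
Step 7: +3 fires, +4 burnt (F count now 3)
Step 8: +2 fires, +3 burnt (F count now 2)
Step 9: +1 fires, +2 burnt (F count now 1)
Step 10: +0 fires, +1 burnt (F count now 0)
Fire out after step 10
Initially T: 25, now '.': 35
Total burnt (originally-T cells now '.'): 24

Answer: 24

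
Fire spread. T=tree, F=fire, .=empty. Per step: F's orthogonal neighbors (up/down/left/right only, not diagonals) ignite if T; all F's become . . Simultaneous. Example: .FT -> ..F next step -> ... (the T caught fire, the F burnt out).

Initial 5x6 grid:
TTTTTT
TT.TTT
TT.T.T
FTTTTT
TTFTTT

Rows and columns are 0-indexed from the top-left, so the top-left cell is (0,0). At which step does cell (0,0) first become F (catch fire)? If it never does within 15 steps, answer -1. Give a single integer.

Step 1: cell (0,0)='T' (+6 fires, +2 burnt)
Step 2: cell (0,0)='T' (+4 fires, +6 burnt)
Step 3: cell (0,0)='F' (+5 fires, +4 burnt)
  -> target ignites at step 3
Step 4: cell (0,0)='.' (+3 fires, +5 burnt)
Step 5: cell (0,0)='.' (+4 fires, +3 burnt)
Step 6: cell (0,0)='.' (+2 fires, +4 burnt)
Step 7: cell (0,0)='.' (+1 fires, +2 burnt)
Step 8: cell (0,0)='.' (+0 fires, +1 burnt)
  fire out at step 8

3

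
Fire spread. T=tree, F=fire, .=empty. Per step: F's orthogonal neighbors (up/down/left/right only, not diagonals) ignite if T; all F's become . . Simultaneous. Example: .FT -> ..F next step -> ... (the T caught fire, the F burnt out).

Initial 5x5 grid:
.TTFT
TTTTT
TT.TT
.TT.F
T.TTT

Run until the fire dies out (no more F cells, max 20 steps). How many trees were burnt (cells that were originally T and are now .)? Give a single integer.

Answer: 17

Derivation:
Step 1: +5 fires, +2 burnt (F count now 5)
Step 2: +5 fires, +5 burnt (F count now 5)
Step 3: +2 fires, +5 burnt (F count now 2)
Step 4: +3 fires, +2 burnt (F count now 3)
Step 5: +2 fires, +3 burnt (F count now 2)
Step 6: +0 fires, +2 burnt (F count now 0)
Fire out after step 6
Initially T: 18, now '.': 24
Total burnt (originally-T cells now '.'): 17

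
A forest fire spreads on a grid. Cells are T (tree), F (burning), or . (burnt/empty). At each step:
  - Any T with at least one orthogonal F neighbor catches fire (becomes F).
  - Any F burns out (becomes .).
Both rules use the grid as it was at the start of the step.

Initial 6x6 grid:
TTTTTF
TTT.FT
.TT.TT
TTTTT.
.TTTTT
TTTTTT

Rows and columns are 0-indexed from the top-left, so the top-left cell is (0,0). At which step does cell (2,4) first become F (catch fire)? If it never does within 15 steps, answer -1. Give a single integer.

Step 1: cell (2,4)='F' (+3 fires, +2 burnt)
  -> target ignites at step 1
Step 2: cell (2,4)='.' (+3 fires, +3 burnt)
Step 3: cell (2,4)='.' (+3 fires, +3 burnt)
Step 4: cell (2,4)='.' (+6 fires, +3 burnt)
Step 5: cell (2,4)='.' (+7 fires, +6 burnt)
Step 6: cell (2,4)='.' (+5 fires, +7 burnt)
Step 7: cell (2,4)='.' (+1 fires, +5 burnt)
Step 8: cell (2,4)='.' (+1 fires, +1 burnt)
Step 9: cell (2,4)='.' (+0 fires, +1 burnt)
  fire out at step 9

1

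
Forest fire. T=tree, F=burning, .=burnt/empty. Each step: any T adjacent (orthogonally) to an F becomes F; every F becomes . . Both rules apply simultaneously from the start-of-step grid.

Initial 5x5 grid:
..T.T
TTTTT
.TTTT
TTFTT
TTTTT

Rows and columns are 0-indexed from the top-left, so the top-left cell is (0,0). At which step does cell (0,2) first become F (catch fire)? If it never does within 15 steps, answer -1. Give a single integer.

Step 1: cell (0,2)='T' (+4 fires, +1 burnt)
Step 2: cell (0,2)='T' (+7 fires, +4 burnt)
Step 3: cell (0,2)='F' (+6 fires, +7 burnt)
  -> target ignites at step 3
Step 4: cell (0,2)='.' (+2 fires, +6 burnt)
Step 5: cell (0,2)='.' (+1 fires, +2 burnt)
Step 6: cell (0,2)='.' (+0 fires, +1 burnt)
  fire out at step 6

3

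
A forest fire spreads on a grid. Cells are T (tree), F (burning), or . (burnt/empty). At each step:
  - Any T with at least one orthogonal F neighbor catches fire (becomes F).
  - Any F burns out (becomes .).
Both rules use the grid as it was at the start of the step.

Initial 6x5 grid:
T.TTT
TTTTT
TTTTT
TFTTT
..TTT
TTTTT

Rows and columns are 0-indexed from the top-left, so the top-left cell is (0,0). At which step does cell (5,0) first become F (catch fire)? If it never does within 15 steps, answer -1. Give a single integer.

Step 1: cell (5,0)='T' (+3 fires, +1 burnt)
Step 2: cell (5,0)='T' (+5 fires, +3 burnt)
Step 3: cell (5,0)='T' (+6 fires, +5 burnt)
Step 4: cell (5,0)='T' (+7 fires, +6 burnt)
Step 5: cell (5,0)='F' (+4 fires, +7 burnt)
  -> target ignites at step 5
Step 6: cell (5,0)='.' (+1 fires, +4 burnt)
Step 7: cell (5,0)='.' (+0 fires, +1 burnt)
  fire out at step 7

5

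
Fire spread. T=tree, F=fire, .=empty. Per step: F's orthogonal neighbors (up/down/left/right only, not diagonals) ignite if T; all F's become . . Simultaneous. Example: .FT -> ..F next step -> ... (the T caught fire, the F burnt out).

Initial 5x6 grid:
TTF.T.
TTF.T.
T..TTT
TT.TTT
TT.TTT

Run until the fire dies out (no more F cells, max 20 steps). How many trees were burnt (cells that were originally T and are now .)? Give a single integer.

Answer: 9

Derivation:
Step 1: +2 fires, +2 burnt (F count now 2)
Step 2: +2 fires, +2 burnt (F count now 2)
Step 3: +1 fires, +2 burnt (F count now 1)
Step 4: +1 fires, +1 burnt (F count now 1)
Step 5: +2 fires, +1 burnt (F count now 2)
Step 6: +1 fires, +2 burnt (F count now 1)
Step 7: +0 fires, +1 burnt (F count now 0)
Fire out after step 7
Initially T: 20, now '.': 19
Total burnt (originally-T cells now '.'): 9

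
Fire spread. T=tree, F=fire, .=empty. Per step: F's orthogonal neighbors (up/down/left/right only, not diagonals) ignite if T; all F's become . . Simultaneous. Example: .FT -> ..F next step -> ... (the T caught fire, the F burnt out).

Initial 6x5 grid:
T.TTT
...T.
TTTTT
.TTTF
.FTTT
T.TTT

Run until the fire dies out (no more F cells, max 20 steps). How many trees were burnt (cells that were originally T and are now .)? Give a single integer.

Answer: 18

Derivation:
Step 1: +5 fires, +2 burnt (F count now 5)
Step 2: +6 fires, +5 burnt (F count now 6)
Step 3: +4 fires, +6 burnt (F count now 4)
Step 4: +1 fires, +4 burnt (F count now 1)
Step 5: +2 fires, +1 burnt (F count now 2)
Step 6: +0 fires, +2 burnt (F count now 0)
Fire out after step 6
Initially T: 20, now '.': 28
Total burnt (originally-T cells now '.'): 18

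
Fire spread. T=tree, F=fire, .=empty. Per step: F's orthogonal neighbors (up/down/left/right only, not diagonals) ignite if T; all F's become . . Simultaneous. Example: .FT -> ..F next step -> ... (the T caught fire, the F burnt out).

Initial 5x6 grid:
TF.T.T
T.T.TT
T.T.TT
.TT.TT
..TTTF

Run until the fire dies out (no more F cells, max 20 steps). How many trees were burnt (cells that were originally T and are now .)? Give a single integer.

Answer: 17

Derivation:
Step 1: +3 fires, +2 burnt (F count now 3)
Step 2: +4 fires, +3 burnt (F count now 4)
Step 3: +4 fires, +4 burnt (F count now 4)
Step 4: +3 fires, +4 burnt (F count now 3)
Step 5: +2 fires, +3 burnt (F count now 2)
Step 6: +1 fires, +2 burnt (F count now 1)
Step 7: +0 fires, +1 burnt (F count now 0)
Fire out after step 7
Initially T: 18, now '.': 29
Total burnt (originally-T cells now '.'): 17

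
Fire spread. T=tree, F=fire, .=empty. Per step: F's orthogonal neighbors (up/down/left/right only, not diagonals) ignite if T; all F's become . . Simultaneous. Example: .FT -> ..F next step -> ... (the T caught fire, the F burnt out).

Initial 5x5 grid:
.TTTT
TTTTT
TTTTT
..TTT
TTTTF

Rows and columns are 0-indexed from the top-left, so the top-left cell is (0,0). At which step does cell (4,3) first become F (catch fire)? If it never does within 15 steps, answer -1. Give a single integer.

Step 1: cell (4,3)='F' (+2 fires, +1 burnt)
  -> target ignites at step 1
Step 2: cell (4,3)='.' (+3 fires, +2 burnt)
Step 3: cell (4,3)='.' (+4 fires, +3 burnt)
Step 4: cell (4,3)='.' (+4 fires, +4 burnt)
Step 5: cell (4,3)='.' (+3 fires, +4 burnt)
Step 6: cell (4,3)='.' (+3 fires, +3 burnt)
Step 7: cell (4,3)='.' (+2 fires, +3 burnt)
Step 8: cell (4,3)='.' (+0 fires, +2 burnt)
  fire out at step 8

1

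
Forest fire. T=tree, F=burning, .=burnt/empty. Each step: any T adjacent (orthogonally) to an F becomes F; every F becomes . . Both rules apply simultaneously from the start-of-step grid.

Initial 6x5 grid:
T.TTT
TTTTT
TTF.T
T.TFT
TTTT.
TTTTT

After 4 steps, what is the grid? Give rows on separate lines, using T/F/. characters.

Step 1: 5 trees catch fire, 2 burn out
  T.TTT
  TTFTT
  TF..T
  T.F.F
  TTTF.
  TTTTT
Step 2: 7 trees catch fire, 5 burn out
  T.FTT
  TF.FT
  F...F
  T....
  TTF..
  TTTFT
Step 3: 7 trees catch fire, 7 burn out
  T..FT
  F...F
  .....
  F....
  TF...
  TTF.F
Step 4: 4 trees catch fire, 7 burn out
  F...F
  .....
  .....
  .....
  F....
  TF...

F...F
.....
.....
.....
F....
TF...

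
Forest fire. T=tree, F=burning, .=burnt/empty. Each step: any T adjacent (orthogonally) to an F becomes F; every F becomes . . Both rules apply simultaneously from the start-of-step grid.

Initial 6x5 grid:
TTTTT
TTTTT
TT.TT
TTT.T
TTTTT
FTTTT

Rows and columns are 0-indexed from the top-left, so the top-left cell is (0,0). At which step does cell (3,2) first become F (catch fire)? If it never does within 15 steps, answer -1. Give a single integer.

Step 1: cell (3,2)='T' (+2 fires, +1 burnt)
Step 2: cell (3,2)='T' (+3 fires, +2 burnt)
Step 3: cell (3,2)='T' (+4 fires, +3 burnt)
Step 4: cell (3,2)='F' (+5 fires, +4 burnt)
  -> target ignites at step 4
Step 5: cell (3,2)='.' (+3 fires, +5 burnt)
Step 6: cell (3,2)='.' (+3 fires, +3 burnt)
Step 7: cell (3,2)='.' (+3 fires, +3 burnt)
Step 8: cell (3,2)='.' (+3 fires, +3 burnt)
Step 9: cell (3,2)='.' (+1 fires, +3 burnt)
Step 10: cell (3,2)='.' (+0 fires, +1 burnt)
  fire out at step 10

4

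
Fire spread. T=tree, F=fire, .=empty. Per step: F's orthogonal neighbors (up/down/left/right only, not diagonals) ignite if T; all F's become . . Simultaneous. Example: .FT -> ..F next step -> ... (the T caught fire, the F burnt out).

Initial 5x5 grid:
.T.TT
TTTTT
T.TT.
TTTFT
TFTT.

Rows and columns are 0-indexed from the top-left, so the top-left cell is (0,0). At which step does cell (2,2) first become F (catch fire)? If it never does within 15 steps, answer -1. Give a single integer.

Step 1: cell (2,2)='T' (+7 fires, +2 burnt)
Step 2: cell (2,2)='F' (+3 fires, +7 burnt)
  -> target ignites at step 2
Step 3: cell (2,2)='.' (+4 fires, +3 burnt)
Step 4: cell (2,2)='.' (+3 fires, +4 burnt)
Step 5: cell (2,2)='.' (+1 fires, +3 burnt)
Step 6: cell (2,2)='.' (+0 fires, +1 burnt)
  fire out at step 6

2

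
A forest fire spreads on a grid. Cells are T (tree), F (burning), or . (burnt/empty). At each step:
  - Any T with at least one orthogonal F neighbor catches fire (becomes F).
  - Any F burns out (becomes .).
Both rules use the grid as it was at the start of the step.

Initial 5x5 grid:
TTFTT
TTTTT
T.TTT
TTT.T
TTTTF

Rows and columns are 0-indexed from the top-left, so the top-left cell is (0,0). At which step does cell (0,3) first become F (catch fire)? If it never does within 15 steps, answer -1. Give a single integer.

Step 1: cell (0,3)='F' (+5 fires, +2 burnt)
  -> target ignites at step 1
Step 2: cell (0,3)='.' (+7 fires, +5 burnt)
Step 3: cell (0,3)='.' (+5 fires, +7 burnt)
Step 4: cell (0,3)='.' (+3 fires, +5 burnt)
Step 5: cell (0,3)='.' (+1 fires, +3 burnt)
Step 6: cell (0,3)='.' (+0 fires, +1 burnt)
  fire out at step 6

1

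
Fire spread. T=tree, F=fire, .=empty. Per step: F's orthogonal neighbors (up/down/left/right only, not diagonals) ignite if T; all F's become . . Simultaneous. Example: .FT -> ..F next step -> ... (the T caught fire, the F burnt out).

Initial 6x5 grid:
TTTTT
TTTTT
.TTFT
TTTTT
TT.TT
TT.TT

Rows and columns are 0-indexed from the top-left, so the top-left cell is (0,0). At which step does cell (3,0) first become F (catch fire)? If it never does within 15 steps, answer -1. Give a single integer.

Step 1: cell (3,0)='T' (+4 fires, +1 burnt)
Step 2: cell (3,0)='T' (+7 fires, +4 burnt)
Step 3: cell (3,0)='T' (+6 fires, +7 burnt)
Step 4: cell (3,0)='F' (+5 fires, +6 burnt)
  -> target ignites at step 4
Step 5: cell (3,0)='.' (+3 fires, +5 burnt)
Step 6: cell (3,0)='.' (+1 fires, +3 burnt)
Step 7: cell (3,0)='.' (+0 fires, +1 burnt)
  fire out at step 7

4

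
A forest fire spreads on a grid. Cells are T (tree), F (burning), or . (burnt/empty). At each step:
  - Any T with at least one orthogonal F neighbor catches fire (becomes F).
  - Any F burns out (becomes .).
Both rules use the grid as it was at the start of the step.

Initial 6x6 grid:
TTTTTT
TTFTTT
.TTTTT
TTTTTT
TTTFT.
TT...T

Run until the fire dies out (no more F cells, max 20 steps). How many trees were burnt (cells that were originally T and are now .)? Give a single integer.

Answer: 28

Derivation:
Step 1: +7 fires, +2 burnt (F count now 7)
Step 2: +9 fires, +7 burnt (F count now 9)
Step 3: +8 fires, +9 burnt (F count now 8)
Step 4: +4 fires, +8 burnt (F count now 4)
Step 5: +0 fires, +4 burnt (F count now 0)
Fire out after step 5
Initially T: 29, now '.': 35
Total burnt (originally-T cells now '.'): 28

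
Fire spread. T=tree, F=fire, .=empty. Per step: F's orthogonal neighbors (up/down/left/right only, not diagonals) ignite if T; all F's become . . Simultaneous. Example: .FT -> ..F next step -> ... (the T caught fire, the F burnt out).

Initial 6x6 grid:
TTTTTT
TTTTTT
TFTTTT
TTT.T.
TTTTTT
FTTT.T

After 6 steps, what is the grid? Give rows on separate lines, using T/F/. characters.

Step 1: 6 trees catch fire, 2 burn out
  TTTTTT
  TFTTTT
  F.FTTT
  TFT.T.
  FTTTTT
  .FTT.T
Step 2: 8 trees catch fire, 6 burn out
  TFTTTT
  F.FTTT
  ...FTT
  F.F.T.
  .FTTTT
  ..FT.T
Step 3: 6 trees catch fire, 8 burn out
  F.FTTT
  ...FTT
  ....FT
  ....T.
  ..FTTT
  ...F.T
Step 4: 5 trees catch fire, 6 burn out
  ...FTT
  ....FT
  .....F
  ....F.
  ...FTT
  .....T
Step 5: 3 trees catch fire, 5 burn out
  ....FT
  .....F
  ......
  ......
  ....FT
  .....T
Step 6: 2 trees catch fire, 3 burn out
  .....F
  ......
  ......
  ......
  .....F
  .....T

.....F
......
......
......
.....F
.....T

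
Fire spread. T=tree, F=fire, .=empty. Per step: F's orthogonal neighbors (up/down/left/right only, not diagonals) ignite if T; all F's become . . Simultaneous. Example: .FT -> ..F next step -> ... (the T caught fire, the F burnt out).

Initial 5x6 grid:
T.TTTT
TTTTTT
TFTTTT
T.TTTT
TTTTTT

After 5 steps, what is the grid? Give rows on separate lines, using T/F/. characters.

Step 1: 3 trees catch fire, 1 burn out
  T.TTTT
  TFTTTT
  F.FTTT
  T.TTTT
  TTTTTT
Step 2: 5 trees catch fire, 3 burn out
  T.TTTT
  F.FTTT
  ...FTT
  F.FTTT
  TTTTTT
Step 3: 7 trees catch fire, 5 burn out
  F.FTTT
  ...FTT
  ....FT
  ...FTT
  FTFTTT
Step 4: 6 trees catch fire, 7 burn out
  ...FTT
  ....FT
  .....F
  ....FT
  .F.FTT
Step 5: 4 trees catch fire, 6 burn out
  ....FT
  .....F
  ......
  .....F
  ....FT

....FT
.....F
......
.....F
....FT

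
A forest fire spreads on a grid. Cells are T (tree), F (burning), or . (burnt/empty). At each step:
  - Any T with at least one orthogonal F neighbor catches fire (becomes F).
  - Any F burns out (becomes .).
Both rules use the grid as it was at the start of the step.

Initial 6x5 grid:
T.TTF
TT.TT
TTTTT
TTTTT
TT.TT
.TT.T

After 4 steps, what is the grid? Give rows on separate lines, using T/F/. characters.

Step 1: 2 trees catch fire, 1 burn out
  T.TF.
  TT.TF
  TTTTT
  TTTTT
  TT.TT
  .TT.T
Step 2: 3 trees catch fire, 2 burn out
  T.F..
  TT.F.
  TTTTF
  TTTTT
  TT.TT
  .TT.T
Step 3: 2 trees catch fire, 3 burn out
  T....
  TT...
  TTTF.
  TTTTF
  TT.TT
  .TT.T
Step 4: 3 trees catch fire, 2 burn out
  T....
  TT...
  TTF..
  TTTF.
  TT.TF
  .TT.T

T....
TT...
TTF..
TTTF.
TT.TF
.TT.T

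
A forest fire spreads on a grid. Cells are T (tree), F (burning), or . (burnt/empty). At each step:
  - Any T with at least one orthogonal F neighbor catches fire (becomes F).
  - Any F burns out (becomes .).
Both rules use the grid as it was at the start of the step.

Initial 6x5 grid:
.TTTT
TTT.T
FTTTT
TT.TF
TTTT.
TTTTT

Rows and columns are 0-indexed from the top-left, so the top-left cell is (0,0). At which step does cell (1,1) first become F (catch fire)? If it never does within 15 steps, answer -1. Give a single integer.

Step 1: cell (1,1)='T' (+5 fires, +2 burnt)
Step 2: cell (1,1)='F' (+7 fires, +5 burnt)
  -> target ignites at step 2
Step 3: cell (1,1)='.' (+7 fires, +7 burnt)
Step 4: cell (1,1)='.' (+5 fires, +7 burnt)
Step 5: cell (1,1)='.' (+0 fires, +5 burnt)
  fire out at step 5

2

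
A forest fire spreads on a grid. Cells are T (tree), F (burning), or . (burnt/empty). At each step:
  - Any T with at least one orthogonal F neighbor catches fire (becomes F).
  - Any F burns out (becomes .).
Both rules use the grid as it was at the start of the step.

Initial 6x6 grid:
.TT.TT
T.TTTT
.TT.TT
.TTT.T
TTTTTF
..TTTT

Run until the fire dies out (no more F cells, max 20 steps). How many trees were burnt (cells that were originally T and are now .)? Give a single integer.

Step 1: +3 fires, +1 burnt (F count now 3)
Step 2: +3 fires, +3 burnt (F count now 3)
Step 3: +5 fires, +3 burnt (F count now 5)
Step 4: +5 fires, +5 burnt (F count now 5)
Step 5: +5 fires, +5 burnt (F count now 5)
Step 6: +2 fires, +5 burnt (F count now 2)
Step 7: +1 fires, +2 burnt (F count now 1)
Step 8: +1 fires, +1 burnt (F count now 1)
Step 9: +0 fires, +1 burnt (F count now 0)
Fire out after step 9
Initially T: 26, now '.': 35
Total burnt (originally-T cells now '.'): 25

Answer: 25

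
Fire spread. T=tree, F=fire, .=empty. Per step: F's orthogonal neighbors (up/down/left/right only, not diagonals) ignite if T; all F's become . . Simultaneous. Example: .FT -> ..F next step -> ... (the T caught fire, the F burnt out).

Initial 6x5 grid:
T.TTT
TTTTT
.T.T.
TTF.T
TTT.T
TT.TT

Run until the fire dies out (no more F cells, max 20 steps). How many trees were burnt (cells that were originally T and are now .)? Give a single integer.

Answer: 18

Derivation:
Step 1: +2 fires, +1 burnt (F count now 2)
Step 2: +3 fires, +2 burnt (F count now 3)
Step 3: +3 fires, +3 burnt (F count now 3)
Step 4: +3 fires, +3 burnt (F count now 3)
Step 5: +3 fires, +3 burnt (F count now 3)
Step 6: +3 fires, +3 burnt (F count now 3)
Step 7: +1 fires, +3 burnt (F count now 1)
Step 8: +0 fires, +1 burnt (F count now 0)
Fire out after step 8
Initially T: 22, now '.': 26
Total burnt (originally-T cells now '.'): 18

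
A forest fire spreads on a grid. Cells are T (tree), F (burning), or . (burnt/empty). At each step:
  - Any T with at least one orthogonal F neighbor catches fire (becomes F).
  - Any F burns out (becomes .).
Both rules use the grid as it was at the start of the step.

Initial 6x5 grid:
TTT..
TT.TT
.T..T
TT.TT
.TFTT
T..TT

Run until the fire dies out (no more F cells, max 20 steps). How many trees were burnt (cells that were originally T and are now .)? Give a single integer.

Answer: 18

Derivation:
Step 1: +2 fires, +1 burnt (F count now 2)
Step 2: +4 fires, +2 burnt (F count now 4)
Step 3: +4 fires, +4 burnt (F count now 4)
Step 4: +2 fires, +4 burnt (F count now 2)
Step 5: +3 fires, +2 burnt (F count now 3)
Step 6: +3 fires, +3 burnt (F count now 3)
Step 7: +0 fires, +3 burnt (F count now 0)
Fire out after step 7
Initially T: 19, now '.': 29
Total burnt (originally-T cells now '.'): 18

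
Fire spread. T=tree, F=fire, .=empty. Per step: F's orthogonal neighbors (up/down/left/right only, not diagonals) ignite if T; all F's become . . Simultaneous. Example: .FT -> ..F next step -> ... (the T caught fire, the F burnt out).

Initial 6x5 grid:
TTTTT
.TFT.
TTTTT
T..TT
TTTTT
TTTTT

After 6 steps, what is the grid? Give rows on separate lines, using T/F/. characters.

Step 1: 4 trees catch fire, 1 burn out
  TTFTT
  .F.F.
  TTFTT
  T..TT
  TTTTT
  TTTTT
Step 2: 4 trees catch fire, 4 burn out
  TF.FT
  .....
  TF.FT
  T..TT
  TTTTT
  TTTTT
Step 3: 5 trees catch fire, 4 burn out
  F...F
  .....
  F...F
  T..FT
  TTTTT
  TTTTT
Step 4: 3 trees catch fire, 5 burn out
  .....
  .....
  .....
  F...F
  TTTFT
  TTTTT
Step 5: 4 trees catch fire, 3 burn out
  .....
  .....
  .....
  .....
  FTF.F
  TTTFT
Step 6: 4 trees catch fire, 4 burn out
  .....
  .....
  .....
  .....
  .F...
  FTF.F

.....
.....
.....
.....
.F...
FTF.F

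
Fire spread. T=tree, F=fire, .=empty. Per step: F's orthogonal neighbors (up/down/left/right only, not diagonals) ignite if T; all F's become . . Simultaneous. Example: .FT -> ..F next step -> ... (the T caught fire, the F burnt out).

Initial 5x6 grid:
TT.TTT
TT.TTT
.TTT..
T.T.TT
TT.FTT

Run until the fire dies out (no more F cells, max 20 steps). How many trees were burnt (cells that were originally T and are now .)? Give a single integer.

Answer: 4

Derivation:
Step 1: +1 fires, +1 burnt (F count now 1)
Step 2: +2 fires, +1 burnt (F count now 2)
Step 3: +1 fires, +2 burnt (F count now 1)
Step 4: +0 fires, +1 burnt (F count now 0)
Fire out after step 4
Initially T: 21, now '.': 13
Total burnt (originally-T cells now '.'): 4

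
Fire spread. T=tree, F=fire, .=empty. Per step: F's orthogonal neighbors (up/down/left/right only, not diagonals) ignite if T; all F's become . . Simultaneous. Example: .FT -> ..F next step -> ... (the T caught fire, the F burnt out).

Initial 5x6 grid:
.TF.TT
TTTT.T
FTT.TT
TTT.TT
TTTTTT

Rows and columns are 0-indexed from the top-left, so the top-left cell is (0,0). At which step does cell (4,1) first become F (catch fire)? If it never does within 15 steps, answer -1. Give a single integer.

Step 1: cell (4,1)='T' (+5 fires, +2 burnt)
Step 2: cell (4,1)='T' (+5 fires, +5 burnt)
Step 3: cell (4,1)='F' (+2 fires, +5 burnt)
  -> target ignites at step 3
Step 4: cell (4,1)='.' (+1 fires, +2 burnt)
Step 5: cell (4,1)='.' (+1 fires, +1 burnt)
Step 6: cell (4,1)='.' (+1 fires, +1 burnt)
Step 7: cell (4,1)='.' (+2 fires, +1 burnt)
Step 8: cell (4,1)='.' (+2 fires, +2 burnt)
Step 9: cell (4,1)='.' (+1 fires, +2 burnt)
Step 10: cell (4,1)='.' (+1 fires, +1 burnt)
Step 11: cell (4,1)='.' (+1 fires, +1 burnt)
Step 12: cell (4,1)='.' (+1 fires, +1 burnt)
Step 13: cell (4,1)='.' (+0 fires, +1 burnt)
  fire out at step 13

3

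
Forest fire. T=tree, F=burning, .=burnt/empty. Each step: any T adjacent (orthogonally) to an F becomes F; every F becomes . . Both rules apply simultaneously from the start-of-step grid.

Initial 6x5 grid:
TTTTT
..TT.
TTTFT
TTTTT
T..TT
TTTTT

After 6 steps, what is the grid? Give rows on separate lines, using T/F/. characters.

Step 1: 4 trees catch fire, 1 burn out
  TTTTT
  ..TF.
  TTF.F
  TTTFT
  T..TT
  TTTTT
Step 2: 6 trees catch fire, 4 burn out
  TTTFT
  ..F..
  TF...
  TTF.F
  T..FT
  TTTTT
Step 3: 6 trees catch fire, 6 burn out
  TTF.F
  .....
  F....
  TF...
  T...F
  TTTFT
Step 4: 4 trees catch fire, 6 burn out
  TF...
  .....
  .....
  F....
  T....
  TTF.F
Step 5: 3 trees catch fire, 4 burn out
  F....
  .....
  .....
  .....
  F....
  TF...
Step 6: 1 trees catch fire, 3 burn out
  .....
  .....
  .....
  .....
  .....
  F....

.....
.....
.....
.....
.....
F....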